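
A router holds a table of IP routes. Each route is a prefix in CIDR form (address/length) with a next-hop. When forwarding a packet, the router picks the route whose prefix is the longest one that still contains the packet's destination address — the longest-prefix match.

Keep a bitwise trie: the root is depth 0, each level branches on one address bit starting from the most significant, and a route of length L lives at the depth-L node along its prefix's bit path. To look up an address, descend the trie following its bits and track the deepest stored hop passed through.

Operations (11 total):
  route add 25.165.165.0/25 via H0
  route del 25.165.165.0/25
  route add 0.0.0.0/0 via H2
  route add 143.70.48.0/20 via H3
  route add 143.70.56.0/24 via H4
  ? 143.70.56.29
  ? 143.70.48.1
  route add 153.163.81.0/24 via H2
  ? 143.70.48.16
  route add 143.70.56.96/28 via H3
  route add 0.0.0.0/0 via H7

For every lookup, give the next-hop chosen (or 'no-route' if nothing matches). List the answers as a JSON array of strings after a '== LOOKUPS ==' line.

Trace:
  add 25.165.165.0/25 -> H0 at depth 25
  - 25.165.165.0/25 clear@25
  add 0.0.0.0/0 -> H2 at depth 0
  add 143.70.48.0/20 -> H3 at depth 20
  add 143.70.56.0/24 -> H4 at depth 24
  ? 143.70.56.29  path d0:H2→d1:-→d2:-→d3:-→d4:-→d5:-→d6:-→d7:-→d8:-→d9:-→d10:-→d11:-→d12:-→d13:-→d14:-→d15:-→d16:-→d17:-→d18:-→d19:-→d20:H3→d21:-→d22:-→d23:-→d24:H4  best=H4
  ? 143.70.48.1  path d0:H2→d1:-→d2:-→d3:-→d4:-→d5:-→d6:-→d7:-→d8:-→d9:-→d10:-→d11:-→d12:-→d13:-→d14:-→d15:-→d16:-→d17:-→d18:-→d19:-→d20:H3  best=H3
  add 153.163.81.0/24 -> H2 at depth 24
  ? 143.70.48.16  path d0:H2→d1:-→d2:-→d3:-→d4:-→d5:-→d6:-→d7:-→d8:-→d9:-→d10:-→d11:-→d12:-→d13:-→d14:-→d15:-→d16:-→d17:-→d18:-→d19:-→d20:H3  best=H3
  add 143.70.56.96/28 -> H3 at depth 28
  add 0.0.0.0/0 -> H7 at depth 0

== LOOKUPS ==
["H4","H3","H3"]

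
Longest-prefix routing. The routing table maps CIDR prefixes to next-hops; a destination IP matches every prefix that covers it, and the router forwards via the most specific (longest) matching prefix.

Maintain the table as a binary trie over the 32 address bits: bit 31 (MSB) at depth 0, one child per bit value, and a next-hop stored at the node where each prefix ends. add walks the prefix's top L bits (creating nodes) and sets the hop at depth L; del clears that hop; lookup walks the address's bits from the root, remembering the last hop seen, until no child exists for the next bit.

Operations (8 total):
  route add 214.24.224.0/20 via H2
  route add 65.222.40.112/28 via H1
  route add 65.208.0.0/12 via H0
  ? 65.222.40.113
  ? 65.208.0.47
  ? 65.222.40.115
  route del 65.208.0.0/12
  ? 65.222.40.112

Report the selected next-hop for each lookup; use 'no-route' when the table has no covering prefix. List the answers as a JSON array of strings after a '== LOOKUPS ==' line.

Trace:
  + 214.24.224.0/20 (H2) depth=20
  + 65.222.40.112/28 (H1) depth=28
  + 65.208.0.0/12 (H0) depth=12
  Q 65.222.40.113: descend 0100000111011110001010000111 ; hops seen [H0,H1] ; pick H1
  Q 65.208.0.47: descend 010000011101 ; hops seen [H0] ; pick H0
  Q 65.222.40.115: descend 0100000111011110001010000111 ; hops seen [H0,H1] ; pick H1
  del 65.208.0.0/12 (clear depth 12)
  Q 65.222.40.112: descend 0100000111011110001010000111 ; hops seen [H1] ; pick H1

== LOOKUPS ==
["H1","H0","H1","H1"]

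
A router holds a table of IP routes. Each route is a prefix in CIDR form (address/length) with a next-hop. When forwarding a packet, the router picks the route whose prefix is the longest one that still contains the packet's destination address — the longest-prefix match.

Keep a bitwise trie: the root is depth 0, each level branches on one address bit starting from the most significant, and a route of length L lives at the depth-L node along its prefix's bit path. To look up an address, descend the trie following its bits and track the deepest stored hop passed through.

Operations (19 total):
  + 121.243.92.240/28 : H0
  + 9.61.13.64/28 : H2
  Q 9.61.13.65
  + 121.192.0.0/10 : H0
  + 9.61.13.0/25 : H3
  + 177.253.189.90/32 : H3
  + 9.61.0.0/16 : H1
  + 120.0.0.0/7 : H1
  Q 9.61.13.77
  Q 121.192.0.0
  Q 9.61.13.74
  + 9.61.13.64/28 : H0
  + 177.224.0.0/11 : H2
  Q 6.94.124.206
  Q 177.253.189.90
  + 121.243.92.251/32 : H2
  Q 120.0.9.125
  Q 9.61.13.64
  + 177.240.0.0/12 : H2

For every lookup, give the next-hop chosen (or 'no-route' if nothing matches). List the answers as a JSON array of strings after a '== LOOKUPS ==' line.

Apply in order:
  + 121.243.92.240/28 (H0) depth=28
  + 9.61.13.64/28 (H2) depth=28
  lookup 9.61.13.65: bits 0000100100111101000011010100 walk d0:-→d1:-→d2:-→d3:-→d4:-→d5:-→d6:-→d7:-→d8:-→d9:-→d10:-→d11:-→d12:-→d13:-→d14:-→d15:-→d16:-→d17:-→d18:-→d19:-→d20:-→d21:-→d22:-→d23:-→d24:-→d25:-→d26:-→d27:-→d28:H2 -> H2
  + 121.192.0.0/10 (H0) depth=10
  + 9.61.13.0/25 (H3) depth=25
  + 177.253.189.90/32 (H3) depth=32
  + 9.61.0.0/16 (H1) depth=16
  + 120.0.0.0/7 (H1) depth=7
  lookup 9.61.13.77: bits 0000100100111101000011010100 walk d0:-→d1:-→d2:-→d3:-→d4:-→d5:-→d6:-→d7:-→d8:-→d9:-→d10:-→d11:-→d12:-→d13:-→d14:-→d15:-→d16:H1→d17:-→d18:-→d19:-→d20:-→d21:-→d22:-→d23:-→d24:-→d25:H3→d26:-→d27:-→d28:H2 -> H2
  lookup 121.192.0.0: bits 0111100111 walk d0:-→d1:-→d2:-→d3:-→d4:-→d5:-→d6:-→d7:H1→d8:-→d9:-→d10:H0 -> H0
  lookup 9.61.13.74: bits 0000100100111101000011010100 walk d0:-→d1:-→d2:-→d3:-→d4:-→d5:-→d6:-→d7:-→d8:-→d9:-→d10:-→d11:-→d12:-→d13:-→d14:-→d15:-→d16:H1→d17:-→d18:-→d19:-→d20:-→d21:-→d22:-→d23:-→d24:-→d25:H3→d26:-→d27:-→d28:H2 -> H2
  + 9.61.13.64/28 (H0) depth=28
  + 177.224.0.0/11 (H2) depth=11
  lookup 6.94.124.206: bits 0000 walk d0:-→d1:-→d2:-→d3:-→d4:- -> no-route
  lookup 177.253.189.90: bits 10110001111111011011110101011010 walk d0:-→d1:-→d2:-→d3:-→d4:-→d5:-→d6:-→d7:-→d8:-→d9:-→d10:-→d11:H2→d12:-→d13:-→d14:-→d15:-→d16:-→d17:-→d18:-→d19:-→d20:-→d21:-→d22:-→d23:-→d24:-→d25:-→d26:-→d27:-→d28:-→d29:-→d30:-→d31:-→d32:H3 -> H3
  + 121.243.92.251/32 (H2) depth=32
  lookup 120.0.9.125: bits 0111100 walk d0:-→d1:-→d2:-→d3:-→d4:-→d5:-→d6:-→d7:H1 -> H1
  lookup 9.61.13.64: bits 0000100100111101000011010100 walk d0:-→d1:-→d2:-→d3:-→d4:-→d5:-→d6:-→d7:-→d8:-→d9:-→d10:-→d11:-→d12:-→d13:-→d14:-→d15:-→d16:H1→d17:-→d18:-→d19:-→d20:-→d21:-→d22:-→d23:-→d24:-→d25:H3→d26:-→d27:-→d28:H0 -> H0
  + 177.240.0.0/12 (H2) depth=12

== LOOKUPS ==
["H2","H2","H0","H2","no-route","H3","H1","H0"]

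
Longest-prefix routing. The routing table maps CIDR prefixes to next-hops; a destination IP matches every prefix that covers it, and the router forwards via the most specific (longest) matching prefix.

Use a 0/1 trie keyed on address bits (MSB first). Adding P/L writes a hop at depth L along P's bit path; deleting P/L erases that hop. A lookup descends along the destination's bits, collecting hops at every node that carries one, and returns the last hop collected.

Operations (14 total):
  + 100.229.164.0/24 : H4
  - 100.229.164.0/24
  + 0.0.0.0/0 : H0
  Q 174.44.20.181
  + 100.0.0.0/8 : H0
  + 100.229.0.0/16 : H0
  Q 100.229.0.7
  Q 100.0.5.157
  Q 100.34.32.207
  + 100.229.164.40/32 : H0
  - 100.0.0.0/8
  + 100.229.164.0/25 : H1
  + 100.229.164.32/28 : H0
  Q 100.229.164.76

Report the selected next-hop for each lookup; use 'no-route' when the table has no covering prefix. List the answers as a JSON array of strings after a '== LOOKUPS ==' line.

Process each operation:
  add 100.229.164.0/24 -> H4 at depth 24
  del 100.229.164.0/24 (clear depth 24)
  add 0.0.0.0/0 -> H0 at depth 0
  Q 174.44.20.181: descend ε ; hops seen [H0] ; pick H0
  add 100.0.0.0/8 -> H0 at depth 8
  add 100.229.0.0/16 -> H0 at depth 16
  Q 100.229.0.7: descend 0110010011100101 ; hops seen [H0,H0,H0] ; pick H0
  Q 100.0.5.157: descend 01100100 ; hops seen [H0,H0] ; pick H0
  Q 100.34.32.207: descend 01100100 ; hops seen [H0,H0] ; pick H0
  add 100.229.164.40/32 -> H0 at depth 32
  del 100.0.0.0/8 (clear depth 8)
  add 100.229.164.0/25 -> H1 at depth 25
  add 100.229.164.32/28 -> H0 at depth 28
  Q 100.229.164.76: descend 0110010011100101101001000 ; hops seen [H0,H0,H1] ; pick H1

== LOOKUPS ==
["H0","H0","H0","H0","H1"]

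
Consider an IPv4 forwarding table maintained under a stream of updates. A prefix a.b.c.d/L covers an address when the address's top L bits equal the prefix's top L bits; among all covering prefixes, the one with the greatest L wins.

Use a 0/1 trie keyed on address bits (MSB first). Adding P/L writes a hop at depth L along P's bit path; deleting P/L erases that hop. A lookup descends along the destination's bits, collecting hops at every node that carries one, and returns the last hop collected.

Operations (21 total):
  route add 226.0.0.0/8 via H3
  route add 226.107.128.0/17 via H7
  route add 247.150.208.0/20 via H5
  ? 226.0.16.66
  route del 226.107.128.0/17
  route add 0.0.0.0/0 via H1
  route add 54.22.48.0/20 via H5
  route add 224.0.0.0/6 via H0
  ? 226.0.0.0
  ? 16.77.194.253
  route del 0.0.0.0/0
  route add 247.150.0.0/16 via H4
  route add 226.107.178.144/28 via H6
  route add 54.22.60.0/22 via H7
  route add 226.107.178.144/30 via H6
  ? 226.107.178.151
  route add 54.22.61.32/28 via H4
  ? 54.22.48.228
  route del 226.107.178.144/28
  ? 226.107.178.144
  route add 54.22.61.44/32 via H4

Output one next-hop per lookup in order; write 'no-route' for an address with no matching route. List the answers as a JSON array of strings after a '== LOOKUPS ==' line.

Apply in order:
  add 226.0.0.0/8 -> H3 at depth 8
  add 226.107.128.0/17 -> H7 at depth 17
  add 247.150.208.0/20 -> H5 at depth 20
  Q 226.0.16.66: descend 111000100 ; hops seen [H3] ; pick H3
  - 226.107.128.0/17 clear@17
  add 0.0.0.0/0 -> H1 at depth 0
  add 54.22.48.0/20 -> H5 at depth 20
  add 224.0.0.0/6 -> H0 at depth 6
  Q 226.0.0.0: descend 111000100 ; hops seen [H1,H0,H3] ; pick H3
  Q 16.77.194.253: descend 00 ; hops seen [H1] ; pick H1
  - 0.0.0.0/0 clear@0
  add 247.150.0.0/16 -> H4 at depth 16
  add 226.107.178.144/28 -> H6 at depth 28
  add 54.22.60.0/22 -> H7 at depth 22
  add 226.107.178.144/30 -> H6 at depth 30
  Q 226.107.178.151: descend 11100010011010111011001010010 ; hops seen [H0,H3,H6] ; pick H6
  add 54.22.61.32/28 -> H4 at depth 28
  Q 54.22.48.228: descend 00110110000101100011 ; hops seen [H5] ; pick H5
  - 226.107.178.144/28 clear@28
  Q 226.107.178.144: descend 111000100110101110110010100100 ; hops seen [H0,H3,H6] ; pick H6
  add 54.22.61.44/32 -> H4 at depth 32

== LOOKUPS ==
["H3","H3","H1","H6","H5","H6"]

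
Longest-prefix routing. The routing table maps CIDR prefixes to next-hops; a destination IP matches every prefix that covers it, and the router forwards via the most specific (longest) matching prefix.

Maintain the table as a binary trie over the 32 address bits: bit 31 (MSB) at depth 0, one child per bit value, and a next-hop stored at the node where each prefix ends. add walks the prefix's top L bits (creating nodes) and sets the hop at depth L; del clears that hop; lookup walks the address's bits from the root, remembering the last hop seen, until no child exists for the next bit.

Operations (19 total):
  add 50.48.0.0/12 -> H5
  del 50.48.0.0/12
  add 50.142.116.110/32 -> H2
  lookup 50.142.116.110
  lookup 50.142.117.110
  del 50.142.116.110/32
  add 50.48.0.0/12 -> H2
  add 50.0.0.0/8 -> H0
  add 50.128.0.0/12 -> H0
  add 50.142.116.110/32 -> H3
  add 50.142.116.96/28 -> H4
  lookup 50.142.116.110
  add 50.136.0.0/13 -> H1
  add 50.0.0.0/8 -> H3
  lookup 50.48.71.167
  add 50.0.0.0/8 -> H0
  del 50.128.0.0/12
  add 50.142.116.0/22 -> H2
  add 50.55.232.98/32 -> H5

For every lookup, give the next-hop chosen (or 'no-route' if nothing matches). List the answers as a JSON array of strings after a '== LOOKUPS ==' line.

Process each operation:
  + 50.48.0.0/12 (H5) depth=12
  del 50.48.0.0/12 (clear depth 12)
  + 50.142.116.110/32 (H2) depth=32
  Q 50.142.116.110: descend 00110010100011100111010001101110 ; hops seen [H2] ; pick H2
  Q 50.142.117.110: descend 00110010100011100111010 ; hops seen [∅] ; pick no-route
  del 50.142.116.110/32 (clear depth 32)
  + 50.48.0.0/12 (H2) depth=12
  + 50.0.0.0/8 (H0) depth=8
  + 50.128.0.0/12 (H0) depth=12
  + 50.142.116.110/32 (H3) depth=32
  + 50.142.116.96/28 (H4) depth=28
  Q 50.142.116.110: descend 00110010100011100111010001101110 ; hops seen [H0,H0,H4,H3] ; pick H3
  + 50.136.0.0/13 (H1) depth=13
  + 50.0.0.0/8 (H3) depth=8
  Q 50.48.71.167: descend 001100100011 ; hops seen [H3,H2] ; pick H2
  + 50.0.0.0/8 (H0) depth=8
  del 50.128.0.0/12 (clear depth 12)
  + 50.142.116.0/22 (H2) depth=22
  + 50.55.232.98/32 (H5) depth=32

== LOOKUPS ==
["H2","no-route","H3","H2"]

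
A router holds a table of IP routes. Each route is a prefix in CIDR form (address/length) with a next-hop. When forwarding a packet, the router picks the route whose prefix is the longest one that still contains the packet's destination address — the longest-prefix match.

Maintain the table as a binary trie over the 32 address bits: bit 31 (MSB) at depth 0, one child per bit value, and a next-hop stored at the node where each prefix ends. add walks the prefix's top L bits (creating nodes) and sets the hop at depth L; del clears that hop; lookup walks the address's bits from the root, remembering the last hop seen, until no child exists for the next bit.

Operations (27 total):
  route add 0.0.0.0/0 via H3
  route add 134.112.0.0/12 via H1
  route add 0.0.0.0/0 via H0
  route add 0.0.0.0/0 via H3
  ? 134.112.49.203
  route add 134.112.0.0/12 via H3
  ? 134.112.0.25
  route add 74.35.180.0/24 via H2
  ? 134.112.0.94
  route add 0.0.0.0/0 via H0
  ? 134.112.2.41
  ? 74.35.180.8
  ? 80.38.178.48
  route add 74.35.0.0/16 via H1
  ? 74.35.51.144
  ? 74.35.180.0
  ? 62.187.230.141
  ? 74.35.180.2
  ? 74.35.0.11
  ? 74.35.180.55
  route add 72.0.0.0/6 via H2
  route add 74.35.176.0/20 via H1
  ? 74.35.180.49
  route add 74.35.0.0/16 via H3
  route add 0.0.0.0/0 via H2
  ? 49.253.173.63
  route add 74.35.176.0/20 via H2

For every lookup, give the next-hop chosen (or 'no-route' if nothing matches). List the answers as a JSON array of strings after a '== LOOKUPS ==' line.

Trace:
  add 0.0.0.0/0 -> H3 at depth 0
  add 134.112.0.0/12 -> H1 at depth 12
  add 0.0.0.0/0 -> H0 at depth 0
  add 0.0.0.0/0 -> H3 at depth 0
  lookup 134.112.49.203: bits 100001100111 walk d0:H3→d1:-→d2:-→d3:-→d4:-→d5:-→d6:-→d7:-→d8:-→d9:-→d10:-→d11:-→d12:H1 -> H1
  add 134.112.0.0/12 -> H3 at depth 12
  lookup 134.112.0.25: bits 100001100111 walk d0:H3→d1:-→d2:-→d3:-→d4:-→d5:-→d6:-→d7:-→d8:-→d9:-→d10:-→d11:-→d12:H3 -> H3
  add 74.35.180.0/24 -> H2 at depth 24
  lookup 134.112.0.94: bits 100001100111 walk d0:H3→d1:-→d2:-→d3:-→d4:-→d5:-→d6:-→d7:-→d8:-→d9:-→d10:-→d11:-→d12:H3 -> H3
  add 0.0.0.0/0 -> H0 at depth 0
  lookup 134.112.2.41: bits 100001100111 walk d0:H0→d1:-→d2:-→d3:-→d4:-→d5:-→d6:-→d7:-→d8:-→d9:-→d10:-→d11:-→d12:H3 -> H3
  lookup 74.35.180.8: bits 010010100010001110110100 walk d0:H0→d1:-→d2:-→d3:-→d4:-→d5:-→d6:-→d7:-→d8:-→d9:-→d10:-→d11:-→d12:-→d13:-→d14:-→d15:-→d16:-→d17:-→d18:-→d19:-→d20:-→d21:-→d22:-→d23:-→d24:H2 -> H2
  lookup 80.38.178.48: bits 010 walk d0:H0→d1:-→d2:-→d3:- -> H0
  add 74.35.0.0/16 -> H1 at depth 16
  lookup 74.35.51.144: bits 0100101000100011 walk d0:H0→d1:-→d2:-→d3:-→d4:-→d5:-→d6:-→d7:-→d8:-→d9:-→d10:-→d11:-→d12:-→d13:-→d14:-→d15:-→d16:H1 -> H1
  lookup 74.35.180.0: bits 010010100010001110110100 walk d0:H0→d1:-→d2:-→d3:-→d4:-→d5:-→d6:-→d7:-→d8:-→d9:-→d10:-→d11:-→d12:-→d13:-→d14:-→d15:-→d16:H1→d17:-→d18:-→d19:-→d20:-→d21:-→d22:-→d23:-→d24:H2 -> H2
  lookup 62.187.230.141: bits 0 walk d0:H0→d1:- -> H0
  lookup 74.35.180.2: bits 010010100010001110110100 walk d0:H0→d1:-→d2:-→d3:-→d4:-→d5:-→d6:-→d7:-→d8:-→d9:-→d10:-→d11:-→d12:-→d13:-→d14:-→d15:-→d16:H1→d17:-→d18:-→d19:-→d20:-→d21:-→d22:-→d23:-→d24:H2 -> H2
  lookup 74.35.0.11: bits 0100101000100011 walk d0:H0→d1:-→d2:-→d3:-→d4:-→d5:-→d6:-→d7:-→d8:-→d9:-→d10:-→d11:-→d12:-→d13:-→d14:-→d15:-→d16:H1 -> H1
  lookup 74.35.180.55: bits 010010100010001110110100 walk d0:H0→d1:-→d2:-→d3:-→d4:-→d5:-→d6:-→d7:-→d8:-→d9:-→d10:-→d11:-→d12:-→d13:-→d14:-→d15:-→d16:H1→d17:-→d18:-→d19:-→d20:-→d21:-→d22:-→d23:-→d24:H2 -> H2
  add 72.0.0.0/6 -> H2 at depth 6
  add 74.35.176.0/20 -> H1 at depth 20
  lookup 74.35.180.49: bits 010010100010001110110100 walk d0:H0→d1:-→d2:-→d3:-→d4:-→d5:-→d6:H2→d7:-→d8:-→d9:-→d10:-→d11:-→d12:-→d13:-→d14:-→d15:-→d16:H1→d17:-→d18:-→d19:-→d20:H1→d21:-→d22:-→d23:-→d24:H2 -> H2
  add 74.35.0.0/16 -> H3 at depth 16
  add 0.0.0.0/0 -> H2 at depth 0
  lookup 49.253.173.63: bits 0 walk d0:H2→d1:- -> H2
  add 74.35.176.0/20 -> H2 at depth 20

== LOOKUPS ==
["H1","H3","H3","H3","H2","H0","H1","H2","H0","H2","H1","H2","H2","H2"]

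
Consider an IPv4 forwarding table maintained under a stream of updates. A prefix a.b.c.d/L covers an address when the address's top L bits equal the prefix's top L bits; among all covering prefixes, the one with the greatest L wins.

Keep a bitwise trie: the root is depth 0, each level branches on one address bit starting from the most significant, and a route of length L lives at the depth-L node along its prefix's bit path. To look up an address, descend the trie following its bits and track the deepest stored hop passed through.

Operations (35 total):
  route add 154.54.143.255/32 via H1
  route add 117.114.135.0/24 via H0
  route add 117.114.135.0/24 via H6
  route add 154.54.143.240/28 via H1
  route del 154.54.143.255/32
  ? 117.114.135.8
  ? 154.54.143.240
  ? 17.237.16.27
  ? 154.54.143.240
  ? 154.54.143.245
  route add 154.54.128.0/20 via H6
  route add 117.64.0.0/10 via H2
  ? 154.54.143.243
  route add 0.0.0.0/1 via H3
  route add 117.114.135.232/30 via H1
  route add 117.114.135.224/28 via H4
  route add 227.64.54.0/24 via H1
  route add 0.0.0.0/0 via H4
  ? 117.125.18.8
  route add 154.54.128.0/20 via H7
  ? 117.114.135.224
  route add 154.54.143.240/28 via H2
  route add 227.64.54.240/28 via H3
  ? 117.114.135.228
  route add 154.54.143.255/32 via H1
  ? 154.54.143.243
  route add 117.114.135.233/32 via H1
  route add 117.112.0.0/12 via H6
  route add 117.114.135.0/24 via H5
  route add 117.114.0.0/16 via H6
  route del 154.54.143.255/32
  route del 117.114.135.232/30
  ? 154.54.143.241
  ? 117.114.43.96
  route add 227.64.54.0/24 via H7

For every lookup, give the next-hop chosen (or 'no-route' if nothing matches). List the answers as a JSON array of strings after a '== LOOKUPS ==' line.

Trace:
  + 154.54.143.255/32 (H1) depth=32
  + 117.114.135.0/24 (H0) depth=24
  + 117.114.135.0/24 (H6) depth=24
  + 154.54.143.240/28 (H1) depth=28
  del 154.54.143.255/32 (clear depth 32)
  Q 117.114.135.8: descend 011101010111001010000111 ; hops seen [H6] ; pick H6
  Q 154.54.143.240: descend 1001101000110110100011111111 ; hops seen [H1] ; pick H1
  Q 17.237.16.27: descend 0 ; hops seen [∅] ; pick no-route
  Q 154.54.143.240: descend 1001101000110110100011111111 ; hops seen [H1] ; pick H1
  Q 154.54.143.245: descend 1001101000110110100011111111 ; hops seen [H1] ; pick H1
  + 154.54.128.0/20 (H6) depth=20
  + 117.64.0.0/10 (H2) depth=10
  Q 154.54.143.243: descend 1001101000110110100011111111 ; hops seen [H6,H1] ; pick H1
  + 0.0.0.0/1 (H3) depth=1
  + 117.114.135.232/30 (H1) depth=30
  + 117.114.135.224/28 (H4) depth=28
  + 227.64.54.0/24 (H1) depth=24
  + 0.0.0.0/0 (H4) depth=0
  Q 117.125.18.8: descend 011101010111 ; hops seen [H4,H3,H2] ; pick H2
  + 154.54.128.0/20 (H7) depth=20
  Q 117.114.135.224: descend 0111010101110010100001111110 ; hops seen [H4,H3,H2,H6,H4] ; pick H4
  + 154.54.143.240/28 (H2) depth=28
  + 227.64.54.240/28 (H3) depth=28
  Q 117.114.135.228: descend 0111010101110010100001111110 ; hops seen [H4,H3,H2,H6,H4] ; pick H4
  + 154.54.143.255/32 (H1) depth=32
  Q 154.54.143.243: descend 1001101000110110100011111111 ; hops seen [H4,H7,H2] ; pick H2
  + 117.114.135.233/32 (H1) depth=32
  + 117.112.0.0/12 (H6) depth=12
  + 117.114.135.0/24 (H5) depth=24
  + 117.114.0.0/16 (H6) depth=16
  del 154.54.143.255/32 (clear depth 32)
  del 117.114.135.232/30 (clear depth 30)
  Q 154.54.143.241: descend 1001101000110110100011111111 ; hops seen [H4,H7,H2] ; pick H2
  Q 117.114.43.96: descend 0111010101110010 ; hops seen [H4,H3,H2,H6,H6] ; pick H6
  + 227.64.54.0/24 (H7) depth=24

== LOOKUPS ==
["H6","H1","no-route","H1","H1","H1","H2","H4","H4","H2","H2","H6"]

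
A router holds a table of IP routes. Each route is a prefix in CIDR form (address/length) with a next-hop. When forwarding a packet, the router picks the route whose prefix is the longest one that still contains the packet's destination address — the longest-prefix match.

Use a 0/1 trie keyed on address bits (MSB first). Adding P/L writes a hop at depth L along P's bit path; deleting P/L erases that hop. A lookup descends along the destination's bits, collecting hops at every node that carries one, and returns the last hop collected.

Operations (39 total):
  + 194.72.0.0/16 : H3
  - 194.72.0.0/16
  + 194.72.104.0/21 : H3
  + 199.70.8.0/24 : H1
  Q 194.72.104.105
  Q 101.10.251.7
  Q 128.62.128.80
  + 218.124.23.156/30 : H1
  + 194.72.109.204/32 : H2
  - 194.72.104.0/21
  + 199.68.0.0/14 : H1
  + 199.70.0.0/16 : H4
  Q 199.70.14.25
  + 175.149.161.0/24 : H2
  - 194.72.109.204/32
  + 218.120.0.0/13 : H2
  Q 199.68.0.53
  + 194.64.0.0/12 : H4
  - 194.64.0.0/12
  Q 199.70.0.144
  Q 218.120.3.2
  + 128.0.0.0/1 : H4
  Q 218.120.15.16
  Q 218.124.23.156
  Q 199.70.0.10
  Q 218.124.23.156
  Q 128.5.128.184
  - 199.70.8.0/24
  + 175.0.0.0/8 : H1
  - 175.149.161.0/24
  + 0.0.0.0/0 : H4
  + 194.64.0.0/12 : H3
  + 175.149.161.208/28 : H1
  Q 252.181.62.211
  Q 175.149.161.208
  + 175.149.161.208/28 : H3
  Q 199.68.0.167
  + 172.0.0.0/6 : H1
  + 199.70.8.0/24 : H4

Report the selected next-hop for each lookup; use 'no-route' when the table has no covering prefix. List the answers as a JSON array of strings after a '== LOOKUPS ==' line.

Trace:
  add 194.72.0.0/16 -> H3 at depth 16
  - 194.72.0.0/16 clear@16
  add 194.72.104.0/21 -> H3 at depth 21
  add 199.70.8.0/24 -> H1 at depth 24
  lookup 194.72.104.105: bits 110000100100100001101 walk d0:-→d1:-→d2:-→d3:-→d4:-→d5:-→d6:-→d7:-→d8:-→d9:-→d10:-→d11:-→d12:-→d13:-→d14:-→d15:-→d16:-→d17:-→d18:-→d19:-→d20:-→d21:H3 -> H3
  lookup 101.10.251.7: bits ε walk d0:- -> no-route
  lookup 128.62.128.80: bits 1 walk d0:-→d1:- -> no-route
  add 218.124.23.156/30 -> H1 at depth 30
  add 194.72.109.204/32 -> H2 at depth 32
  - 194.72.104.0/21 clear@21
  add 199.68.0.0/14 -> H1 at depth 14
  add 199.70.0.0/16 -> H4 at depth 16
  lookup 199.70.14.25: bits 110001110100011000001 walk d0:-→d1:-→d2:-→d3:-→d4:-→d5:-→d6:-→d7:-→d8:-→d9:-→d10:-→d11:-→d12:-→d13:-→d14:H1→d15:-→d16:H4→d17:-→d18:-→d19:-→d20:-→d21:- -> H4
  add 175.149.161.0/24 -> H2 at depth 24
  - 194.72.109.204/32 clear@32
  add 218.120.0.0/13 -> H2 at depth 13
  lookup 199.68.0.53: bits 11000111010001 walk d0:-→d1:-→d2:-→d3:-→d4:-→d5:-→d6:-→d7:-→d8:-→d9:-→d10:-→d11:-→d12:-→d13:-→d14:H1 -> H1
  add 194.64.0.0/12 -> H4 at depth 12
  - 194.64.0.0/12 clear@12
  lookup 199.70.0.144: bits 11000111010001100000 walk d0:-→d1:-→d2:-→d3:-→d4:-→d5:-→d6:-→d7:-→d8:-→d9:-→d10:-→d11:-→d12:-→d13:-→d14:H1→d15:-→d16:H4→d17:-→d18:-→d19:-→d20:- -> H4
  lookup 218.120.3.2: bits 1101101001111 walk d0:-→d1:-→d2:-→d3:-→d4:-→d5:-→d6:-→d7:-→d8:-→d9:-→d10:-→d11:-→d12:-→d13:H2 -> H2
  add 128.0.0.0/1 -> H4 at depth 1
  lookup 218.120.15.16: bits 1101101001111 walk d0:-→d1:H4→d2:-→d3:-→d4:-→d5:-→d6:-→d7:-→d8:-→d9:-→d10:-→d11:-→d12:-→d13:H2 -> H2
  lookup 218.124.23.156: bits 110110100111110000010111100111 walk d0:-→d1:H4→d2:-→d3:-→d4:-→d5:-→d6:-→d7:-→d8:-→d9:-→d10:-→d11:-→d12:-→d13:H2→d14:-→d15:-→d16:-→d17:-→d18:-→d19:-→d20:-→d21:-→d22:-→d23:-→d24:-→d25:-→d26:-→d27:-→d28:-→d29:-→d30:H1 -> H1
  lookup 199.70.0.10: bits 11000111010001100000 walk d0:-→d1:H4→d2:-→d3:-→d4:-→d5:-→d6:-→d7:-→d8:-→d9:-→d10:-→d11:-→d12:-→d13:-→d14:H1→d15:-→d16:H4→d17:-→d18:-→d19:-→d20:- -> H4
  lookup 218.124.23.156: bits 110110100111110000010111100111 walk d0:-→d1:H4→d2:-→d3:-→d4:-→d5:-→d6:-→d7:-→d8:-→d9:-→d10:-→d11:-→d12:-→d13:H2→d14:-→d15:-→d16:-→d17:-→d18:-→d19:-→d20:-→d21:-→d22:-→d23:-→d24:-→d25:-→d26:-→d27:-→d28:-→d29:-→d30:H1 -> H1
  lookup 128.5.128.184: bits 10 walk d0:-→d1:H4→d2:- -> H4
  - 199.70.8.0/24 clear@24
  add 175.0.0.0/8 -> H1 at depth 8
  - 175.149.161.0/24 clear@24
  add 0.0.0.0/0 -> H4 at depth 0
  add 194.64.0.0/12 -> H3 at depth 12
  add 175.149.161.208/28 -> H1 at depth 28
  lookup 252.181.62.211: bits 11 walk d0:H4→d1:H4→d2:- -> H4
  lookup 175.149.161.208: bits 1010111110010101101000011101 walk d0:H4→d1:H4→d2:-→d3:-→d4:-→d5:-→d6:-→d7:-→d8:H1→d9:-→d10:-→d11:-→d12:-→d13:-→d14:-→d15:-→d16:-→d17:-→d18:-→d19:-→d20:-→d21:-→d22:-→d23:-→d24:-→d25:-→d26:-→d27:-→d28:H1 -> H1
  add 175.149.161.208/28 -> H3 at depth 28
  lookup 199.68.0.167: bits 11000111010001 walk d0:H4→d1:H4→d2:-→d3:-→d4:-→d5:-→d6:-→d7:-→d8:-→d9:-→d10:-→d11:-→d12:-→d13:-→d14:H1 -> H1
  add 172.0.0.0/6 -> H1 at depth 6
  add 199.70.8.0/24 -> H4 at depth 24

== LOOKUPS ==
["H3","no-route","no-route","H4","H1","H4","H2","H2","H1","H4","H1","H4","H4","H1","H1"]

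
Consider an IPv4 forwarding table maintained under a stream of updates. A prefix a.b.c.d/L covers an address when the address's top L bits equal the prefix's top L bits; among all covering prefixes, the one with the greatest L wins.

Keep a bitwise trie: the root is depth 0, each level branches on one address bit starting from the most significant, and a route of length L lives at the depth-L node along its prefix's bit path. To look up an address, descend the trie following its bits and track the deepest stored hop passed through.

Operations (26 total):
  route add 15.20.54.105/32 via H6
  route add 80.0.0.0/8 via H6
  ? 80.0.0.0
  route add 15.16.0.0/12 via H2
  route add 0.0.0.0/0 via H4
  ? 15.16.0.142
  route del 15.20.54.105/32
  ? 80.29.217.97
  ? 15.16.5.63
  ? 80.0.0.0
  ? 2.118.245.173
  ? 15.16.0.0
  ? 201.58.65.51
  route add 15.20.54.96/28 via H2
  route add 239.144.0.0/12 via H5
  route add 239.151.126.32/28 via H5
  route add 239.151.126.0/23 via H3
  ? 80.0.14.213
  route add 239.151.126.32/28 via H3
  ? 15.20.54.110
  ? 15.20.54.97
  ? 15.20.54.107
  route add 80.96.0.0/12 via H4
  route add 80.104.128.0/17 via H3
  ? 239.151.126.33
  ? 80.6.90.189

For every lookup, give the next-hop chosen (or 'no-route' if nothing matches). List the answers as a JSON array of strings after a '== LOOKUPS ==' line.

Apply in order:
  + 15.20.54.105/32 (H6) depth=32
  + 80.0.0.0/8 (H6) depth=8
  lookup 80.0.0.0: bits 01010000 walk d0:-→d1:-→d2:-→d3:-→d4:-→d5:-→d6:-→d7:-→d8:H6 -> H6
  + 15.16.0.0/12 (H2) depth=12
  + 0.0.0.0/0 (H4) depth=0
  lookup 15.16.0.142: bits 0000111100010 walk d0:H4→d1:-→d2:-→d3:-→d4:-→d5:-→d6:-→d7:-→d8:-→d9:-→d10:-→d11:-→d12:H2→d13:- -> H2
  - 15.20.54.105/32 clear@32
  lookup 80.29.217.97: bits 01010000 walk d0:H4→d1:-→d2:-→d3:-→d4:-→d5:-→d6:-→d7:-→d8:H6 -> H6
  lookup 15.16.5.63: bits 0000111100010 walk d0:H4→d1:-→d2:-→d3:-→d4:-→d5:-→d6:-→d7:-→d8:-→d9:-→d10:-→d11:-→d12:H2→d13:- -> H2
  lookup 80.0.0.0: bits 01010000 walk d0:H4→d1:-→d2:-→d3:-→d4:-→d5:-→d6:-→d7:-→d8:H6 -> H6
  lookup 2.118.245.173: bits 0000 walk d0:H4→d1:-→d2:-→d3:-→d4:- -> H4
  lookup 15.16.0.0: bits 0000111100010 walk d0:H4→d1:-→d2:-→d3:-→d4:-→d5:-→d6:-→d7:-→d8:-→d9:-→d10:-→d11:-→d12:H2→d13:- -> H2
  lookup 201.58.65.51: bits ε walk d0:H4 -> H4
  + 15.20.54.96/28 (H2) depth=28
  + 239.144.0.0/12 (H5) depth=12
  + 239.151.126.32/28 (H5) depth=28
  + 239.151.126.0/23 (H3) depth=23
  lookup 80.0.14.213: bits 01010000 walk d0:H4→d1:-→d2:-→d3:-→d4:-→d5:-→d6:-→d7:-→d8:H6 -> H6
  + 239.151.126.32/28 (H3) depth=28
  lookup 15.20.54.110: bits 00001111000101000011011001101 walk d0:H4→d1:-→d2:-→d3:-→d4:-→d5:-→d6:-→d7:-→d8:-→d9:-→d10:-→d11:-→d12:H2→d13:-→d14:-→d15:-→d16:-→d17:-→d18:-→d19:-→d20:-→d21:-→d22:-→d23:-→d24:-→d25:-→d26:-→d27:-→d28:H2→d29:- -> H2
  lookup 15.20.54.97: bits 0000111100010100001101100110 walk d0:H4→d1:-→d2:-→d3:-→d4:-→d5:-→d6:-→d7:-→d8:-→d9:-→d10:-→d11:-→d12:H2→d13:-→d14:-→d15:-→d16:-→d17:-→d18:-→d19:-→d20:-→d21:-→d22:-→d23:-→d24:-→d25:-→d26:-→d27:-→d28:H2 -> H2
  lookup 15.20.54.107: bits 000011110001010000110110011010 walk d0:H4→d1:-→d2:-→d3:-→d4:-→d5:-→d6:-→d7:-→d8:-→d9:-→d10:-→d11:-→d12:H2→d13:-→d14:-→d15:-→d16:-→d17:-→d18:-→d19:-→d20:-→d21:-→d22:-→d23:-→d24:-→d25:-→d26:-→d27:-→d28:H2→d29:-→d30:- -> H2
  + 80.96.0.0/12 (H4) depth=12
  + 80.104.128.0/17 (H3) depth=17
  lookup 239.151.126.33: bits 1110111110010111011111100010 walk d0:H4→d1:-→d2:-→d3:-→d4:-→d5:-→d6:-→d7:-→d8:-→d9:-→d10:-→d11:-→d12:H5→d13:-→d14:-→d15:-→d16:-→d17:-→d18:-→d19:-→d20:-→d21:-→d22:-→d23:H3→d24:-→d25:-→d26:-→d27:-→d28:H3 -> H3
  lookup 80.6.90.189: bits 010100000 walk d0:H4→d1:-→d2:-→d3:-→d4:-→d5:-→d6:-→d7:-→d8:H6→d9:- -> H6

== LOOKUPS ==
["H6","H2","H6","H2","H6","H4","H2","H4","H6","H2","H2","H2","H3","H6"]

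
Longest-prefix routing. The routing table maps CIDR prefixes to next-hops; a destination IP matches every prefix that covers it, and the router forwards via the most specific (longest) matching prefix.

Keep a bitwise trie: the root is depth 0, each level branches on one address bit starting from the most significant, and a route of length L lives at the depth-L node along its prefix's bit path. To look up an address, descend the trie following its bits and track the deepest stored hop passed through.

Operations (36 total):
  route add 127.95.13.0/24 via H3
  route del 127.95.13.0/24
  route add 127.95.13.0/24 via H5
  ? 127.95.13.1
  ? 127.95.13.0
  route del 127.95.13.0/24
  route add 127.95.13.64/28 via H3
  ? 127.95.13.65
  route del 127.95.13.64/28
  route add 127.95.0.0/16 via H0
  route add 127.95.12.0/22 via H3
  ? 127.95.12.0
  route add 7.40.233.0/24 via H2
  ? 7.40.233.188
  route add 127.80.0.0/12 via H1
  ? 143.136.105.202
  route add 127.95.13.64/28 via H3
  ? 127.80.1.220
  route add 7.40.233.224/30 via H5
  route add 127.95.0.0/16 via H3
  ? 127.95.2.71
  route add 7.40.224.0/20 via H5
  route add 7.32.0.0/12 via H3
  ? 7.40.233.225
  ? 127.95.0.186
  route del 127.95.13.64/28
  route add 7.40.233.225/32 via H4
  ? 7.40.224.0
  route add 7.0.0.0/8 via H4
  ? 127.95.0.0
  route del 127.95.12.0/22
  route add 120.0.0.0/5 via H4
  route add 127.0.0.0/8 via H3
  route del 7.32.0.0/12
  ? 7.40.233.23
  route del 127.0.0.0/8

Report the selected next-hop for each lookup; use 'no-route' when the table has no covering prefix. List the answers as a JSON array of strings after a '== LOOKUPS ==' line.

Apply in order:
  add 127.95.13.0/24 -> H3 at depth 24
  - 127.95.13.0/24 clear@24
  add 127.95.13.0/24 -> H5 at depth 24
  ? 127.95.13.1  path d0:-→d1:-→d2:-→d3:-→d4:-→d5:-→d6:-→d7:-→d8:-→d9:-→d10:-→d11:-→d12:-→d13:-→d14:-→d15:-→d16:-→d17:-→d18:-→d19:-→d20:-→d21:-→d22:-→d23:-→d24:H5  best=H5
  ? 127.95.13.0  path d0:-→d1:-→d2:-→d3:-→d4:-→d5:-→d6:-→d7:-→d8:-→d9:-→d10:-→d11:-→d12:-→d13:-→d14:-→d15:-→d16:-→d17:-→d18:-→d19:-→d20:-→d21:-→d22:-→d23:-→d24:H5  best=H5
  - 127.95.13.0/24 clear@24
  add 127.95.13.64/28 -> H3 at depth 28
  ? 127.95.13.65  path d0:-→d1:-→d2:-→d3:-→d4:-→d5:-→d6:-→d7:-→d8:-→d9:-→d10:-→d11:-→d12:-→d13:-→d14:-→d15:-→d16:-→d17:-→d18:-→d19:-→d20:-→d21:-→d22:-→d23:-→d24:-→d25:-→d26:-→d27:-→d28:H3  best=H3
  - 127.95.13.64/28 clear@28
  add 127.95.0.0/16 -> H0 at depth 16
  add 127.95.12.0/22 -> H3 at depth 22
  ? 127.95.12.0  path d0:-→d1:-→d2:-→d3:-→d4:-→d5:-→d6:-→d7:-→d8:-→d9:-→d10:-→d11:-→d12:-→d13:-→d14:-→d15:-→d16:H0→d17:-→d18:-→d19:-→d20:-→d21:-→d22:H3→d23:-  best=H3
  add 7.40.233.0/24 -> H2 at depth 24
  ? 7.40.233.188  path d0:-→d1:-→d2:-→d3:-→d4:-→d5:-→d6:-→d7:-→d8:-→d9:-→d10:-→d11:-→d12:-→d13:-→d14:-→d15:-→d16:-→d17:-→d18:-→d19:-→d20:-→d21:-→d22:-→d23:-→d24:H2  best=H2
  add 127.80.0.0/12 -> H1 at depth 12
  ? 143.136.105.202  path d0:-  best=no-route
  add 127.95.13.64/28 -> H3 at depth 28
  ? 127.80.1.220  path d0:-→d1:-→d2:-→d3:-→d4:-→d5:-→d6:-→d7:-→d8:-→d9:-→d10:-→d11:-→d12:H1  best=H1
  add 7.40.233.224/30 -> H5 at depth 30
  add 127.95.0.0/16 -> H3 at depth 16
  ? 127.95.2.71  path d0:-→d1:-→d2:-→d3:-→d4:-→d5:-→d6:-→d7:-→d8:-→d9:-→d10:-→d11:-→d12:H1→d13:-→d14:-→d15:-→d16:H3→d17:-→d18:-→d19:-→d20:-  best=H3
  add 7.40.224.0/20 -> H5 at depth 20
  add 7.32.0.0/12 -> H3 at depth 12
  ? 7.40.233.225  path d0:-→d1:-→d2:-→d3:-→d4:-→d5:-→d6:-→d7:-→d8:-→d9:-→d10:-→d11:-→d12:H3→d13:-→d14:-→d15:-→d16:-→d17:-→d18:-→d19:-→d20:H5→d21:-→d22:-→d23:-→d24:H2→d25:-→d26:-→d27:-→d28:-→d29:-→d30:H5  best=H5
  ? 127.95.0.186  path d0:-→d1:-→d2:-→d3:-→d4:-→d5:-→d6:-→d7:-→d8:-→d9:-→d10:-→d11:-→d12:H1→d13:-→d14:-→d15:-→d16:H3→d17:-→d18:-→d19:-→d20:-  best=H3
  - 127.95.13.64/28 clear@28
  add 7.40.233.225/32 -> H4 at depth 32
  ? 7.40.224.0  path d0:-→d1:-→d2:-→d3:-→d4:-→d5:-→d6:-→d7:-→d8:-→d9:-→d10:-→d11:-→d12:H3→d13:-→d14:-→d15:-→d16:-→d17:-→d18:-→d19:-→d20:H5  best=H5
  add 7.0.0.0/8 -> H4 at depth 8
  ? 127.95.0.0  path d0:-→d1:-→d2:-→d3:-→d4:-→d5:-→d6:-→d7:-→d8:-→d9:-→d10:-→d11:-→d12:H1→d13:-→d14:-→d15:-→d16:H3→d17:-→d18:-→d19:-→d20:-  best=H3
  - 127.95.12.0/22 clear@22
  add 120.0.0.0/5 -> H4 at depth 5
  add 127.0.0.0/8 -> H3 at depth 8
  - 7.32.0.0/12 clear@12
  ? 7.40.233.23  path d0:-→d1:-→d2:-→d3:-→d4:-→d5:-→d6:-→d7:-→d8:H4→d9:-→d10:-→d11:-→d12:-→d13:-→d14:-→d15:-→d16:-→d17:-→d18:-→d19:-→d20:H5→d21:-→d22:-→d23:-→d24:H2  best=H2
  - 127.0.0.0/8 clear@8

== LOOKUPS ==
["H5","H5","H3","H3","H2","no-route","H1","H3","H5","H3","H5","H3","H2"]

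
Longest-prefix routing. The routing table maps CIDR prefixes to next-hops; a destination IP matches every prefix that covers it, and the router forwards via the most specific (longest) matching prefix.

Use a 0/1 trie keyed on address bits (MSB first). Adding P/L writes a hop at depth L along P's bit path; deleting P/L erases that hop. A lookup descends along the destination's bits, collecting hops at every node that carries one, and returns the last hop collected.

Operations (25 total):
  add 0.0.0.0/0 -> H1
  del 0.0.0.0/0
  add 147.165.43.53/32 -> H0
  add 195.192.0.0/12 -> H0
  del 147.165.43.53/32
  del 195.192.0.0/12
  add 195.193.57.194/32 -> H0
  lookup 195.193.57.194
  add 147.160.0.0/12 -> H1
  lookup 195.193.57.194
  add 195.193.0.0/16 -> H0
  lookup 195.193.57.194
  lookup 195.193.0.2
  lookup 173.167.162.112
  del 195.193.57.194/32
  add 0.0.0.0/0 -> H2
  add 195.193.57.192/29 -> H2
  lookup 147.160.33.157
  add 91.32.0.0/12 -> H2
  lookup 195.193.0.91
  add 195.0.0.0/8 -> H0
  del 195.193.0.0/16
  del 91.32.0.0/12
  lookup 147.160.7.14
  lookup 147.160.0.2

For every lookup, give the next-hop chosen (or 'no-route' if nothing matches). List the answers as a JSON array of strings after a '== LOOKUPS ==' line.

Apply in order:
  add 0.0.0.0/0 -> H1 at depth 0
  del 0.0.0.0/0 (clear depth 0)
  add 147.165.43.53/32 -> H0 at depth 32
  add 195.192.0.0/12 -> H0 at depth 12
  del 147.165.43.53/32 (clear depth 32)
  del 195.192.0.0/12 (clear depth 12)
  add 195.193.57.194/32 -> H0 at depth 32
  Q 195.193.57.194: descend 11000011110000010011100111000010 ; hops seen [H0] ; pick H0
  add 147.160.0.0/12 -> H1 at depth 12
  Q 195.193.57.194: descend 11000011110000010011100111000010 ; hops seen [H0] ; pick H0
  add 195.193.0.0/16 -> H0 at depth 16
  Q 195.193.57.194: descend 11000011110000010011100111000010 ; hops seen [H0,H0] ; pick H0
  Q 195.193.0.2: descend 110000111100000100 ; hops seen [H0] ; pick H0
  Q 173.167.162.112: descend 10 ; hops seen [∅] ; pick no-route
  del 195.193.57.194/32 (clear depth 32)
  add 0.0.0.0/0 -> H2 at depth 0
  add 195.193.57.192/29 -> H2 at depth 29
  Q 147.160.33.157: descend 1001001110100 ; hops seen [H2,H1] ; pick H1
  add 91.32.0.0/12 -> H2 at depth 12
  Q 195.193.0.91: descend 110000111100000100 ; hops seen [H2,H0] ; pick H0
  add 195.0.0.0/8 -> H0 at depth 8
  del 195.193.0.0/16 (clear depth 16)
  del 91.32.0.0/12 (clear depth 12)
  Q 147.160.7.14: descend 1001001110100 ; hops seen [H2,H1] ; pick H1
  Q 147.160.0.2: descend 1001001110100 ; hops seen [H2,H1] ; pick H1

== LOOKUPS ==
["H0","H0","H0","H0","no-route","H1","H0","H1","H1"]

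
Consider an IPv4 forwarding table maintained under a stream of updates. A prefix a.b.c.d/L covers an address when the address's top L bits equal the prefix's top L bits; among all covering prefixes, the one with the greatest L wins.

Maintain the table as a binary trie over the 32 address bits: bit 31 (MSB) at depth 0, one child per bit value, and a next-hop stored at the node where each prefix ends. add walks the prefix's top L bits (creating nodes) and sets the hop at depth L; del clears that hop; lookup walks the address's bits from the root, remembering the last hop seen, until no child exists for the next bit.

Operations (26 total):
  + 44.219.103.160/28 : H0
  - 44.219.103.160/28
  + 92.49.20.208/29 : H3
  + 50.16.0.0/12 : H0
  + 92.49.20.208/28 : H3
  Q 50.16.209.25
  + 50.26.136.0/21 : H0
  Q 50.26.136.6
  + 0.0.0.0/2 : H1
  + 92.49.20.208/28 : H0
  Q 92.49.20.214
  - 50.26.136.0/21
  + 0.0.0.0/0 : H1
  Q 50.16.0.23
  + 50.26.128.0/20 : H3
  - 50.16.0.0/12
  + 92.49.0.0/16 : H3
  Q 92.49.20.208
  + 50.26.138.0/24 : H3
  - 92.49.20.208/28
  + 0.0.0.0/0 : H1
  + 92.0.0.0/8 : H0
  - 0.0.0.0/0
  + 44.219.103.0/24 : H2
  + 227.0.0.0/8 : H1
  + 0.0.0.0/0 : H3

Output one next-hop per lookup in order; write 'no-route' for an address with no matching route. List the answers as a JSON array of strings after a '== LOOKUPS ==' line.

Apply in order:
  + 44.219.103.160/28 (H0) depth=28
  del 44.219.103.160/28 (clear depth 28)
  + 92.49.20.208/29 (H3) depth=29
  + 50.16.0.0/12 (H0) depth=12
  + 92.49.20.208/28 (H3) depth=28
  Q 50.16.209.25: descend 001100100001 ; hops seen [H0] ; pick H0
  + 50.26.136.0/21 (H0) depth=21
  Q 50.26.136.6: descend 001100100001101010001 ; hops seen [H0,H0] ; pick H0
  + 0.0.0.0/2 (H1) depth=2
  + 92.49.20.208/28 (H0) depth=28
  Q 92.49.20.214: descend 01011100001100010001010011010 ; hops seen [H0,H3] ; pick H3
  del 50.26.136.0/21 (clear depth 21)
  + 0.0.0.0/0 (H1) depth=0
  Q 50.16.0.23: descend 001100100001 ; hops seen [H1,H1,H0] ; pick H0
  + 50.26.128.0/20 (H3) depth=20
  del 50.16.0.0/12 (clear depth 12)
  + 92.49.0.0/16 (H3) depth=16
  Q 92.49.20.208: descend 01011100001100010001010011010 ; hops seen [H1,H3,H0,H3] ; pick H3
  + 50.26.138.0/24 (H3) depth=24
  del 92.49.20.208/28 (clear depth 28)
  + 0.0.0.0/0 (H1) depth=0
  + 92.0.0.0/8 (H0) depth=8
  del 0.0.0.0/0 (clear depth 0)
  + 44.219.103.0/24 (H2) depth=24
  + 227.0.0.0/8 (H1) depth=8
  + 0.0.0.0/0 (H3) depth=0

== LOOKUPS ==
["H0","H0","H3","H0","H3"]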